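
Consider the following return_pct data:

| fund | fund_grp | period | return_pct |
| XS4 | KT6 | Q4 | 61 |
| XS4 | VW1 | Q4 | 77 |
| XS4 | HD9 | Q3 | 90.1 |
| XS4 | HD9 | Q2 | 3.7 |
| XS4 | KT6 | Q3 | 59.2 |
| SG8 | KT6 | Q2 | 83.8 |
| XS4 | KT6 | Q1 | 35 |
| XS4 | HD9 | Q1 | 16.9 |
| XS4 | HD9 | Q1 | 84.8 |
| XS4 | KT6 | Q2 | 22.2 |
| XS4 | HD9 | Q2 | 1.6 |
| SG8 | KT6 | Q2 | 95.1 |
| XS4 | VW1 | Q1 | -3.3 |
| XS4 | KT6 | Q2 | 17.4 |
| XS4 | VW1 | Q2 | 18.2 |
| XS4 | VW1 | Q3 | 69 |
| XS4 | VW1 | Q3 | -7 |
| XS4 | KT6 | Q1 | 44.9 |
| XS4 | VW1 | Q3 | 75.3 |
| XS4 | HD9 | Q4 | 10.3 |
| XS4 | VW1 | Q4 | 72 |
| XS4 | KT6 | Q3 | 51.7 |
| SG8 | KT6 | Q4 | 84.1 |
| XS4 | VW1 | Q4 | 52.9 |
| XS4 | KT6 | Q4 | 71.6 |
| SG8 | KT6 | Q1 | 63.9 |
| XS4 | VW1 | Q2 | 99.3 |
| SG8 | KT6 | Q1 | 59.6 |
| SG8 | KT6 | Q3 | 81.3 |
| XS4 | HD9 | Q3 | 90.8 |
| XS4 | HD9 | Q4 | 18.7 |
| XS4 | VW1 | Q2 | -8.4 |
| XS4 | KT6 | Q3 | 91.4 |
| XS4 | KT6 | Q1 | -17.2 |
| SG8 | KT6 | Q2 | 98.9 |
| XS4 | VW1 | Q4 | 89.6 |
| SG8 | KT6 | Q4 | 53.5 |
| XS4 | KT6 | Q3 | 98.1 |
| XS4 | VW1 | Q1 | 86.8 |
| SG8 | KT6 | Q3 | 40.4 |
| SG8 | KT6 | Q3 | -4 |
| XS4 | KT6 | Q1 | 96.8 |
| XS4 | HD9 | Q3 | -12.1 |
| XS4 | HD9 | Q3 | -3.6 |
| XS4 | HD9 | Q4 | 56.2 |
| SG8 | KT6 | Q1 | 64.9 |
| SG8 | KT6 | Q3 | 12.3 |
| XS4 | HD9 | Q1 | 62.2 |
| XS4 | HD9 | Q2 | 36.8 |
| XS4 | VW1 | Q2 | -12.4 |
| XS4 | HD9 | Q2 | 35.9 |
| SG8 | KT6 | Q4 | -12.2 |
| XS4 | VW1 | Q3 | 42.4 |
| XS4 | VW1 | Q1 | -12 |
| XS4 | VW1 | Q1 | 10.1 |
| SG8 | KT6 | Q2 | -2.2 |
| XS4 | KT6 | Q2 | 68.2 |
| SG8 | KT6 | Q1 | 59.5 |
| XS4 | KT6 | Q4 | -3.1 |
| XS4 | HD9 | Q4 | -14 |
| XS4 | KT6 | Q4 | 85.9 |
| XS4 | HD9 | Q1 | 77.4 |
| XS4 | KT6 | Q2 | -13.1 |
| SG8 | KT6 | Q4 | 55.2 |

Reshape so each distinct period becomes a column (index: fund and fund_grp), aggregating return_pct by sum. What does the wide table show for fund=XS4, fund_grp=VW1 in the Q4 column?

Rows with fund=XS4, fund_grp=VW1 and period=Q4: return_pct values are 77, 72, 52.9, 89.6.
77 + 72 + 52.9 + 89.6 = 291.5.

291.5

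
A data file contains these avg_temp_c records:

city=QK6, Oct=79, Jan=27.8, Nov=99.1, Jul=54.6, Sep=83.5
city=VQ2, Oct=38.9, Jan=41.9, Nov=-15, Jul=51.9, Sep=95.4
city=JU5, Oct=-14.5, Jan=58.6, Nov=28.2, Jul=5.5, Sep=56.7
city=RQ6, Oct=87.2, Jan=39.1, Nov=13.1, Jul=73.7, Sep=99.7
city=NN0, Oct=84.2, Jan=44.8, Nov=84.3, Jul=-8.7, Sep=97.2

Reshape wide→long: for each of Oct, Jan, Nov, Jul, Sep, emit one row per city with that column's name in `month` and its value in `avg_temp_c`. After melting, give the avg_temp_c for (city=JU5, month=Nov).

28.2

Unpivoting turns each (city, wide-column) pair into one long row.
The wide cell at row JU5, column Nov holds 28.2, so the long row (JU5, Nov) has avg_temp_c=28.2.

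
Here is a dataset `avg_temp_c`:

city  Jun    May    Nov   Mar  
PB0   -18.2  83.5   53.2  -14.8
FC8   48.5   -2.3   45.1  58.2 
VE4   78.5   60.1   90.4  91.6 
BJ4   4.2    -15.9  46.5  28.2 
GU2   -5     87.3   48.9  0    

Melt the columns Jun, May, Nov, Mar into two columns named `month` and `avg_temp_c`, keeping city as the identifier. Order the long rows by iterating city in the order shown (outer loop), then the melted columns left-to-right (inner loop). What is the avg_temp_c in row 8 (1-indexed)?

58.2

20 rows total (5 × 4). Row 8: index ⌊(8-1)/4⌋ = 1 into city → FC8; (8-1) mod 4 = 3 into the melted columns → Mar.
So row 8 is (FC8, Mar, 58.2); avg_temp_c = 58.2.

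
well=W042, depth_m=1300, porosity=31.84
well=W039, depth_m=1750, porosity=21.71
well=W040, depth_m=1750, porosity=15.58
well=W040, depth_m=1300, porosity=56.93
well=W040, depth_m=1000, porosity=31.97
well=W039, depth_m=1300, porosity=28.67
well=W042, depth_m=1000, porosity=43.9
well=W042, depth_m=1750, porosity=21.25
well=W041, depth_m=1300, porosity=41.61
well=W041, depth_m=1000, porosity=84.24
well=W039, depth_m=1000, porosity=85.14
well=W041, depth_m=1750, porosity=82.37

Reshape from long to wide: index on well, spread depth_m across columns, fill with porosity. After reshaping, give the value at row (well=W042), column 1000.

Wide layout: rows indexed by well, columns are the 3 distinct depth_m values (1300, 1750, 1000).
Cell (well=W042, depth_m=1000) draws from the long row where well=W042 and depth_m=1000, which has porosity=43.9.

43.9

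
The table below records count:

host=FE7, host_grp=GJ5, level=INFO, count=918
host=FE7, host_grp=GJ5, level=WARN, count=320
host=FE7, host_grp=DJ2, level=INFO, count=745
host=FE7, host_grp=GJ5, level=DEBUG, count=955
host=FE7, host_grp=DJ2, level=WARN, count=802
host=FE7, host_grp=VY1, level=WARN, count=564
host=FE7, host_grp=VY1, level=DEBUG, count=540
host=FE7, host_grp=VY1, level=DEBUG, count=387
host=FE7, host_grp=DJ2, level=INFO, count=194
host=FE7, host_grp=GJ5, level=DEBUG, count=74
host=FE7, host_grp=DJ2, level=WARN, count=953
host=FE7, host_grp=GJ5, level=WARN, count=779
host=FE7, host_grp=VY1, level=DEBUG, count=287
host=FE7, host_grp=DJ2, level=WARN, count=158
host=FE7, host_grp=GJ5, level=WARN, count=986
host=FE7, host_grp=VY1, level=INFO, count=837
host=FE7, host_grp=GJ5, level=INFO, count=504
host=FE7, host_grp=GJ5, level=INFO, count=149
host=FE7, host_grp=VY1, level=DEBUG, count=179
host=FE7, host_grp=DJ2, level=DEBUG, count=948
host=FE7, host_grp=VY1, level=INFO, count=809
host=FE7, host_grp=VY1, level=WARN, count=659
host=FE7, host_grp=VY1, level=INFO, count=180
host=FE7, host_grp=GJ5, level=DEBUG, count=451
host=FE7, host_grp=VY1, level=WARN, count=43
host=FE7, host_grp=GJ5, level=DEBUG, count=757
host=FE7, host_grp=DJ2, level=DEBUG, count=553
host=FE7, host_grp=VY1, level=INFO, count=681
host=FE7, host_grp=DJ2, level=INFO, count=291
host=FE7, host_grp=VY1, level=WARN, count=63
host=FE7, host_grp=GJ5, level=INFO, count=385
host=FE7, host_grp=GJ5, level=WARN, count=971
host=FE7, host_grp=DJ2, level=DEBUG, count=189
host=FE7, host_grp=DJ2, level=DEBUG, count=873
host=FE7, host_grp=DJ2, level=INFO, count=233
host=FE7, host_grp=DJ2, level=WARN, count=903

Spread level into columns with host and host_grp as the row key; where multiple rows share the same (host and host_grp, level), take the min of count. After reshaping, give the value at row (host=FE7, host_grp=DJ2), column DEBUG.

189

Rows with host=FE7, host_grp=DJ2 and level=DEBUG: count values are 948, 553, 189, 873.
min(948, 553, 189, 873) = 189.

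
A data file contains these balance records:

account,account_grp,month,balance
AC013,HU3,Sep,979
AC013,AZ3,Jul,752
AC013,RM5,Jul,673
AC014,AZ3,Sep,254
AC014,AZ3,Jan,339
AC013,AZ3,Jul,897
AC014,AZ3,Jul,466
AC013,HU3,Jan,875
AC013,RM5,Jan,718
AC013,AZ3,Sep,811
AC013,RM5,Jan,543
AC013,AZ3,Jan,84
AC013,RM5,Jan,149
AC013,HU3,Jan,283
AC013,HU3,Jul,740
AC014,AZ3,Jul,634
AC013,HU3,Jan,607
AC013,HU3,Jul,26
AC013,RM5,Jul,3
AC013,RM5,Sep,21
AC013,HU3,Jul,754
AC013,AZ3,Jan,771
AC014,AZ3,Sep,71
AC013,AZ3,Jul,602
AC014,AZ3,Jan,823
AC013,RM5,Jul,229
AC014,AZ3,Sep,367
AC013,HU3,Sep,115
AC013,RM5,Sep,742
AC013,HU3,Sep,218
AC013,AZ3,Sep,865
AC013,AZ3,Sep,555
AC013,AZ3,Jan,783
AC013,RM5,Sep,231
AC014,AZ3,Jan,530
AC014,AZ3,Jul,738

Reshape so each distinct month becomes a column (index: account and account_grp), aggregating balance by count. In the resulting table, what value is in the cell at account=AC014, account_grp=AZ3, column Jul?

3

Rows with account=AC014, account_grp=AZ3 and month=Jul: balance values are 466, 634, 738.
3 rows match — count = 3.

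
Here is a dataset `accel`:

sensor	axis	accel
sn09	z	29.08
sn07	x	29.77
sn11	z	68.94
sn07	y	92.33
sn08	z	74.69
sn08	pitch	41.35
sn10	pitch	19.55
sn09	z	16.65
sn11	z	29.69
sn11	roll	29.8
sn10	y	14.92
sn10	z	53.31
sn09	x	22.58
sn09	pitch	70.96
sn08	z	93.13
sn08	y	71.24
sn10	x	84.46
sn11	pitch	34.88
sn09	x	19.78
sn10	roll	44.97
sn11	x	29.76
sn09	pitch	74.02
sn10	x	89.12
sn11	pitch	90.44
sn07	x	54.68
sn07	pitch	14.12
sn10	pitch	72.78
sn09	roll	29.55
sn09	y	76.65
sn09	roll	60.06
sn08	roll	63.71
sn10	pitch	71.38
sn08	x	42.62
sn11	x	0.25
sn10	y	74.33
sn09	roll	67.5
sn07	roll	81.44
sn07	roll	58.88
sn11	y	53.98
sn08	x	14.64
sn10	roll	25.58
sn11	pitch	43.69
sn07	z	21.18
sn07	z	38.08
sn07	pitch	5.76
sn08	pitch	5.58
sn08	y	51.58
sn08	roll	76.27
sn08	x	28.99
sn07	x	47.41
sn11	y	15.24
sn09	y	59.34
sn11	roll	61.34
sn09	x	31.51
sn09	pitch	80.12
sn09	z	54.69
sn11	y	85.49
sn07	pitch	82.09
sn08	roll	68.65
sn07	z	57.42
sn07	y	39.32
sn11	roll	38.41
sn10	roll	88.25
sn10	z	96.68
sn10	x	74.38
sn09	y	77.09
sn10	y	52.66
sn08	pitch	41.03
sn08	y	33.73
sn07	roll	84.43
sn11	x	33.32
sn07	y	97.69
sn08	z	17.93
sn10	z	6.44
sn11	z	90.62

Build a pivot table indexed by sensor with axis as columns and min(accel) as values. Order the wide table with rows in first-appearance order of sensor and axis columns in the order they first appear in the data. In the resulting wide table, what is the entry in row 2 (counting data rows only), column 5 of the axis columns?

With rows in first-appearance order of sensor, row 2 is sensor=sn07. axis columns in first-appearance order: z, x, y, pitch, roll; column 5 is roll.
Long rows with sensor=sn07, axis=roll: min(81.44, 58.88, 84.43) = 58.88.

58.88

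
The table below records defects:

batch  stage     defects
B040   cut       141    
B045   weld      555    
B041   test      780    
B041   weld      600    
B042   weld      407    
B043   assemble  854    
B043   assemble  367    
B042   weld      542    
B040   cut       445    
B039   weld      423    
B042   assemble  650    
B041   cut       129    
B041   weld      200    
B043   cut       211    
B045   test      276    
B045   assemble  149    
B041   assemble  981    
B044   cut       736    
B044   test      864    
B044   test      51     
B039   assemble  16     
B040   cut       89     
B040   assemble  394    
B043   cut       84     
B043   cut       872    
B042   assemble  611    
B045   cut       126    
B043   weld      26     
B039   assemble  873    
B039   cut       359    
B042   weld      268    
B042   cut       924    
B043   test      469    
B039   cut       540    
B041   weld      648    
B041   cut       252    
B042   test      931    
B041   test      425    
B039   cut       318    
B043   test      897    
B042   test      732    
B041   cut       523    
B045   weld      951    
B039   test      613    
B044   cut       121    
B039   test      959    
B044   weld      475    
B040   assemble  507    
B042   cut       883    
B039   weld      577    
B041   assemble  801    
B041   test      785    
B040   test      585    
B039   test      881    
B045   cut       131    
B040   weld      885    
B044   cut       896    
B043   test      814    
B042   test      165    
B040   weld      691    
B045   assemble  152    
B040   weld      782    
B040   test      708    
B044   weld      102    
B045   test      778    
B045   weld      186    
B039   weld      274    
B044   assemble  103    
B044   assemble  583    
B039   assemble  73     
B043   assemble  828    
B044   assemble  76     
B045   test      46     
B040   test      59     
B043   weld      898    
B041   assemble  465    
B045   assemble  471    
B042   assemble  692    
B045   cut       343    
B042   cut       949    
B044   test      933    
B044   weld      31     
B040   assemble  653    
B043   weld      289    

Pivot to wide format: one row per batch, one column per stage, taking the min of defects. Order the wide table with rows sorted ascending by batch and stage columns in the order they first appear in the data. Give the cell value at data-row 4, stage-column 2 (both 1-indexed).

With rows sorted ascending by batch, row 4 is batch=B042. stage columns in first-appearance order: cut, weld, test, assemble; column 2 is weld.
Long rows with batch=B042, stage=weld: min(407, 542, 268) = 268.

268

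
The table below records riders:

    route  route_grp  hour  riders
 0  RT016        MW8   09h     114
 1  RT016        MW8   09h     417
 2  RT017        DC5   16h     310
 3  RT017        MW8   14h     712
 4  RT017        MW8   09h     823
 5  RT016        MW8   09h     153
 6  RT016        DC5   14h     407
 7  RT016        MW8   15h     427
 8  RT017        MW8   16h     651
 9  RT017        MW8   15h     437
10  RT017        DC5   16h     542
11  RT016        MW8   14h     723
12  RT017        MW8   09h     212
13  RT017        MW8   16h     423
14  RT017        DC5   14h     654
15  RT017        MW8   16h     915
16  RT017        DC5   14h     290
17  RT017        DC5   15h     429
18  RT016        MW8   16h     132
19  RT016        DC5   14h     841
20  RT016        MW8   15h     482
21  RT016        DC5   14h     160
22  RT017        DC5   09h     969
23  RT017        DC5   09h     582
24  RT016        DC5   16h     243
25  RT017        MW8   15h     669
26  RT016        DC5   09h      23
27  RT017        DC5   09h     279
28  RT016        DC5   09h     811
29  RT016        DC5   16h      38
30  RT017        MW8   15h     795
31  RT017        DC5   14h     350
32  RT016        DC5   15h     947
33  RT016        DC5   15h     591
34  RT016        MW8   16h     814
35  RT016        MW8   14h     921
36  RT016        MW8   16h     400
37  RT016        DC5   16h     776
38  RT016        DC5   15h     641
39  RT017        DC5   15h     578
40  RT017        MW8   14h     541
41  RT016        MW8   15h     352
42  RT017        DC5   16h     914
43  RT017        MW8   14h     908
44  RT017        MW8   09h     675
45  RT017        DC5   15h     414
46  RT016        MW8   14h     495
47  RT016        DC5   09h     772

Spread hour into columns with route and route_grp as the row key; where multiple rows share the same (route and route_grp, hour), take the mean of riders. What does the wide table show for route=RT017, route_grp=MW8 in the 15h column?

Rows with route=RT017, route_grp=MW8 and hour=15h: riders values are 437, 669, 795.
(437 + 669 + 795) / 3 = 633.67.

633.67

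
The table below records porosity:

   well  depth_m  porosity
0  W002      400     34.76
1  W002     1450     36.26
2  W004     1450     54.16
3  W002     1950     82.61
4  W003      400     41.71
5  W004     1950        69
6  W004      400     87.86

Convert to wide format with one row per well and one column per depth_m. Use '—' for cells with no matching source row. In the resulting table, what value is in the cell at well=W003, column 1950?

No long-format row has well=W003 and depth_m=1950, so the cell is —.

—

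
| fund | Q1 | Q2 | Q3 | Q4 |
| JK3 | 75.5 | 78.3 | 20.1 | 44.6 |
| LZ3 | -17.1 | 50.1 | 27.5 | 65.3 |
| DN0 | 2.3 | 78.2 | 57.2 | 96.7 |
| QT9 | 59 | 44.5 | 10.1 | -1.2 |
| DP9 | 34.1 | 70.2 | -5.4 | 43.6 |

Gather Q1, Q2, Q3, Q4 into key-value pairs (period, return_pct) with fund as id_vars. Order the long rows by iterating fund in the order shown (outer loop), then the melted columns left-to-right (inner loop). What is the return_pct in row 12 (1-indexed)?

20 rows total (5 × 4). Row 12: index ⌊(12-1)/4⌋ = 2 into fund → DN0; (12-1) mod 4 = 3 into the melted columns → Q4.
So row 12 is (DN0, Q4, 96.7); return_pct = 96.7.

96.7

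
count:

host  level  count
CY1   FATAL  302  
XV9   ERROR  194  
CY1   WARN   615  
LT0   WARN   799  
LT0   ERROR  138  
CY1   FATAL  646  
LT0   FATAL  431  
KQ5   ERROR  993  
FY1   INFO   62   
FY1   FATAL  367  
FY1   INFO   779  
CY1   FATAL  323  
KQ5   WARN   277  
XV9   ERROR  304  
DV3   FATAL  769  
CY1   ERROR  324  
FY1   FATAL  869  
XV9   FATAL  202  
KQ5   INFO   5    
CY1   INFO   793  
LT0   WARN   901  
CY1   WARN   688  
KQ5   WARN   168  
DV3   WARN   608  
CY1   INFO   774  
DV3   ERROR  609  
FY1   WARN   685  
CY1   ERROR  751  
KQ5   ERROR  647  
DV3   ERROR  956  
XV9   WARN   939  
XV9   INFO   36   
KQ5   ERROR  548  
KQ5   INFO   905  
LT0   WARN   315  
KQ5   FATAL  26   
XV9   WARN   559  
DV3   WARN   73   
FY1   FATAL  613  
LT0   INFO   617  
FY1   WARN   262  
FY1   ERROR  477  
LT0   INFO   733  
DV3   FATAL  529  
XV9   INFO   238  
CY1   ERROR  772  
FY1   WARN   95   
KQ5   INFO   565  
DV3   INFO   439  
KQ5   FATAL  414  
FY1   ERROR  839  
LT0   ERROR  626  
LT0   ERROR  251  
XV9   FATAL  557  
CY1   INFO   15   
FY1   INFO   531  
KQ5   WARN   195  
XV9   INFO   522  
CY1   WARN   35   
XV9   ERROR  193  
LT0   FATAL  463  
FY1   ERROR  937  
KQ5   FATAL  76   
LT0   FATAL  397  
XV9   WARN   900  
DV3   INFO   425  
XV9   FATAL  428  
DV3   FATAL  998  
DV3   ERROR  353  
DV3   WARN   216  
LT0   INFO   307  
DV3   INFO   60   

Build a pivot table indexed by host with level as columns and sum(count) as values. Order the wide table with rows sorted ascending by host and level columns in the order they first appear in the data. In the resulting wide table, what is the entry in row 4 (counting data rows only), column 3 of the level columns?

With rows sorted ascending by host, row 4 is host=KQ5. level columns in first-appearance order: FATAL, ERROR, WARN, INFO; column 3 is WARN.
Long rows with host=KQ5, level=WARN: 277 + 168 + 195 = 640.

640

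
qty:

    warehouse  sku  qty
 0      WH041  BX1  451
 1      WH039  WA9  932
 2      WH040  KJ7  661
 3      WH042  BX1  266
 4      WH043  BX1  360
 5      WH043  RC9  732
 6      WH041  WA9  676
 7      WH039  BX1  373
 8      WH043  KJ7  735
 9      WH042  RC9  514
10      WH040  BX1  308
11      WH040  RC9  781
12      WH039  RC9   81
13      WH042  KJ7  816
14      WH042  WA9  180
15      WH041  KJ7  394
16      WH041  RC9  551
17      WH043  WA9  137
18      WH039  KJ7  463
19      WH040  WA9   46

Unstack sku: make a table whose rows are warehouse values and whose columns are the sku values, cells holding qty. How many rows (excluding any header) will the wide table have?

5 distinct warehouse values → 5 rows.

5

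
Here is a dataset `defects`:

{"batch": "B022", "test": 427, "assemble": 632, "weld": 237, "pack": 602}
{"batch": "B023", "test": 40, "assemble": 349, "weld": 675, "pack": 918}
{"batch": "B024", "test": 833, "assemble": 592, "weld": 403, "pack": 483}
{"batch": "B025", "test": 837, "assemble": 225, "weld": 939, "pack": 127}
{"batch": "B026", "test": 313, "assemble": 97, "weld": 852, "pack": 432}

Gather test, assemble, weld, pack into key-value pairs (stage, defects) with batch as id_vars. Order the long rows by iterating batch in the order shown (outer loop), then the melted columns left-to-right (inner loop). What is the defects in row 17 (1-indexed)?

313

20 rows total (5 × 4). Row 17: index ⌊(17-1)/4⌋ = 4 into batch → B026; (17-1) mod 4 = 0 into the melted columns → test.
So row 17 is (B026, test, 313); defects = 313.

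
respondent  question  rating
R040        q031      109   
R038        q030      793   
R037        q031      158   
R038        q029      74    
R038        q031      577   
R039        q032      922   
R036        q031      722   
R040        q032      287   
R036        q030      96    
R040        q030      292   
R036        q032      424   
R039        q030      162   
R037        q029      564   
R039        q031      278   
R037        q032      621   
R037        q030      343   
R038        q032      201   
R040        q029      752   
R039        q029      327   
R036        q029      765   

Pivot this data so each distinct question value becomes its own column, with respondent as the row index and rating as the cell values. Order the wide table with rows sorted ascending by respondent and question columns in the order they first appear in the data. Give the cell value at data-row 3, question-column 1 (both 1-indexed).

577

With rows sorted ascending by respondent, row 3 is respondent=R038. question columns in first-appearance order: q031, q030, q029, q032; column 1 is q031.
Long rows with respondent=R038, question=q031: rating = 577.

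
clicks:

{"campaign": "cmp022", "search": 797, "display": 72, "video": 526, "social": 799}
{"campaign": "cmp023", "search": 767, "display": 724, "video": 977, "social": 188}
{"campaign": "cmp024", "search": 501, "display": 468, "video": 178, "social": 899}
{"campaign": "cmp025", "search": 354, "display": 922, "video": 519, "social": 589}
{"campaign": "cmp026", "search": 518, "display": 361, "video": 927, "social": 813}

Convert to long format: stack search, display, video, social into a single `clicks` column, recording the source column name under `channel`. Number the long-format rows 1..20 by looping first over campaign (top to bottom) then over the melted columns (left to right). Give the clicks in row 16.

589

20 rows total (5 × 4). Row 16: index ⌊(16-1)/4⌋ = 3 into campaign → cmp025; (16-1) mod 4 = 3 into the melted columns → social.
So row 16 is (cmp025, social, 589); clicks = 589.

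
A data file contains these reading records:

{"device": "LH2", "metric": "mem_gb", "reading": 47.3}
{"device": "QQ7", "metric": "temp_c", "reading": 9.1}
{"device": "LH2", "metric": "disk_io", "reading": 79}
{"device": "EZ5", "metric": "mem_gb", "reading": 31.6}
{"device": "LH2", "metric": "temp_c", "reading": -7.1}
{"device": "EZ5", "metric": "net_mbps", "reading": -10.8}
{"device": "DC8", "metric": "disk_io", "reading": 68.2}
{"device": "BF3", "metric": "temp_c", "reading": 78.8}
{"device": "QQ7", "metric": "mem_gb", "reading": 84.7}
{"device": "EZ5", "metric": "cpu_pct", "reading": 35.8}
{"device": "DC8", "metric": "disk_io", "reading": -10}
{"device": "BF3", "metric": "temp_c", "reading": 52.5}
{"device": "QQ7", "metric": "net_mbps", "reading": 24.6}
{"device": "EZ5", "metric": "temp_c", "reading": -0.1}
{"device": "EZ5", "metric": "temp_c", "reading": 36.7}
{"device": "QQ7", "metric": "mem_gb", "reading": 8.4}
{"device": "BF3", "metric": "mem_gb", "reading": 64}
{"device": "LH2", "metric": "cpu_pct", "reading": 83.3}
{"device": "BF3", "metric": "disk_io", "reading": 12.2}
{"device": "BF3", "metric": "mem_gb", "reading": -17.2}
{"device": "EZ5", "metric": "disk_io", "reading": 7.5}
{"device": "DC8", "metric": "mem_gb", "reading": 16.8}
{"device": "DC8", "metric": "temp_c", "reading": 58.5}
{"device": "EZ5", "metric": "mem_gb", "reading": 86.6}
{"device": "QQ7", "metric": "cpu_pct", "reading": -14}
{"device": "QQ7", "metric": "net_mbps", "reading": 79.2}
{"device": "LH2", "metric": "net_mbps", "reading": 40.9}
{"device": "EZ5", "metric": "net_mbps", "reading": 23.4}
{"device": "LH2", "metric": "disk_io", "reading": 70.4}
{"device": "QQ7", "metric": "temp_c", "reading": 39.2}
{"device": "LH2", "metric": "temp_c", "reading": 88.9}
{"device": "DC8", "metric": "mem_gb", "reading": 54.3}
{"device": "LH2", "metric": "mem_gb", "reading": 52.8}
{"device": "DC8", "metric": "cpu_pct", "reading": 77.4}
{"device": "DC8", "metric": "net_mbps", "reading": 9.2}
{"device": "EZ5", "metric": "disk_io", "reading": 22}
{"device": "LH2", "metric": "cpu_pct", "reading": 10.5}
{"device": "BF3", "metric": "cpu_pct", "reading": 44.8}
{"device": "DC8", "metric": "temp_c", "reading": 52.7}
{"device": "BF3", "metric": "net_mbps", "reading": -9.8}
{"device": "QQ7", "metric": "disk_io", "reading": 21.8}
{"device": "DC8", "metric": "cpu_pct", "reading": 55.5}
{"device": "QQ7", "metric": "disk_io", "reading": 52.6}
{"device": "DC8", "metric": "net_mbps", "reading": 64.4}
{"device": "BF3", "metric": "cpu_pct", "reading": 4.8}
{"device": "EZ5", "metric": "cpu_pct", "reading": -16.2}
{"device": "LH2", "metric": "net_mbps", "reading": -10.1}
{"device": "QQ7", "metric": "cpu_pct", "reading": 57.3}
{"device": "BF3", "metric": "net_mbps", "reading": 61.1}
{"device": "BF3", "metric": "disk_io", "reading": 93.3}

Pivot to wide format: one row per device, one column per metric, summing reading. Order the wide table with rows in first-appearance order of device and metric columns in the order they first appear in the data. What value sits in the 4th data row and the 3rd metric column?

With rows in first-appearance order of device, row 4 is device=DC8. metric columns in first-appearance order: mem_gb, temp_c, disk_io, net_mbps, cpu_pct; column 3 is disk_io.
Long rows with device=DC8, metric=disk_io: 68.2 + -10 = 58.2.

58.2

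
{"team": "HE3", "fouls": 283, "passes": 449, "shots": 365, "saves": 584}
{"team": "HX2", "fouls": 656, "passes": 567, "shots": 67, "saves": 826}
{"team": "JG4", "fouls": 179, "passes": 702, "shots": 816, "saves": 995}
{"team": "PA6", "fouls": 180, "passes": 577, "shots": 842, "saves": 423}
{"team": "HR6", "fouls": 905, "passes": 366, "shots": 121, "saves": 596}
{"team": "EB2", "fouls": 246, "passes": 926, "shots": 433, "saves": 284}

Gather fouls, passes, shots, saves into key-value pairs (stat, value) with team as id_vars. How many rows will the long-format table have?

24

6 team values × 4 melted columns = 24 rows.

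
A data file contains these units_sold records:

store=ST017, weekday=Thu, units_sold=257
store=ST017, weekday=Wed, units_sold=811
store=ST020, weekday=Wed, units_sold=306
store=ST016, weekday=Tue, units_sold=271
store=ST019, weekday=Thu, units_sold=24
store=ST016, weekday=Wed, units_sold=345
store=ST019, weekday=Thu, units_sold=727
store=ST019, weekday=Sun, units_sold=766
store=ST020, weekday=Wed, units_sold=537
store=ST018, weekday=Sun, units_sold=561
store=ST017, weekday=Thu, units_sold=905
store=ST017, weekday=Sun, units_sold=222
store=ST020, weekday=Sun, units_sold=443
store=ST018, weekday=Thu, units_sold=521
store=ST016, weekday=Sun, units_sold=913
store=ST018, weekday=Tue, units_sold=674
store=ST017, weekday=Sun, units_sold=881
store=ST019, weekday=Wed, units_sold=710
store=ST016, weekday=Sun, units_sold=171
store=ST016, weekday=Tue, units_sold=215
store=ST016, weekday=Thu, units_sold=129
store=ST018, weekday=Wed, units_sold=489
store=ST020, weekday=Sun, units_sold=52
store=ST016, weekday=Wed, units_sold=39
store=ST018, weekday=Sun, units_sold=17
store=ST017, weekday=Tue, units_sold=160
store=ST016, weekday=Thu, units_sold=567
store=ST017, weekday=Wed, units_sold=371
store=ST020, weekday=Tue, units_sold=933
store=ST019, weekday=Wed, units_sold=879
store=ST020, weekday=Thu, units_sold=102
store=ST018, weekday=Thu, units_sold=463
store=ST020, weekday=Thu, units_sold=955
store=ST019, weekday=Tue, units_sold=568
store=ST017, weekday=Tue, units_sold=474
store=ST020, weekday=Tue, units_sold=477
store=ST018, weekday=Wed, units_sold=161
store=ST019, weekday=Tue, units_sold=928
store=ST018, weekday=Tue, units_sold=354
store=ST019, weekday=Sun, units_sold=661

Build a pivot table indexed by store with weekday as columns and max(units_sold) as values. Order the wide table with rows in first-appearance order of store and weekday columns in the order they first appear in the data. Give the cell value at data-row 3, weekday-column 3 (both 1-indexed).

271

With rows in first-appearance order of store, row 3 is store=ST016. weekday columns in first-appearance order: Thu, Wed, Tue, Sun; column 3 is Tue.
Long rows with store=ST016, weekday=Tue: max(271, 215) = 271.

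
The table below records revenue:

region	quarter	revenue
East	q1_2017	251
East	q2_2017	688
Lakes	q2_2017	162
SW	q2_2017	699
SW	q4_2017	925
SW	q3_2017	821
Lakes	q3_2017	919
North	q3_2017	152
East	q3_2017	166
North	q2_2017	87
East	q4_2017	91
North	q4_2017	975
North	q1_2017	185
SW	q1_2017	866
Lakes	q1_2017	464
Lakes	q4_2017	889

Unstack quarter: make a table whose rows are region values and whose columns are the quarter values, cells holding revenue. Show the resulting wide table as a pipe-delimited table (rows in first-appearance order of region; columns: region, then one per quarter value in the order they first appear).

Columns: region plus the 4 distinct quarter values (q1_2017, q2_2017, q4_2017, q3_2017).
For example, row East column q1_2017 takes revenue=251 from the long row (East, q1_2017).

| region | q1_2017 | q2_2017 | q4_2017 | q3_2017 |
| East | 251 | 688 | 91 | 166 |
| Lakes | 464 | 162 | 889 | 919 |
| SW | 866 | 699 | 925 | 821 |
| North | 185 | 87 | 975 | 152 |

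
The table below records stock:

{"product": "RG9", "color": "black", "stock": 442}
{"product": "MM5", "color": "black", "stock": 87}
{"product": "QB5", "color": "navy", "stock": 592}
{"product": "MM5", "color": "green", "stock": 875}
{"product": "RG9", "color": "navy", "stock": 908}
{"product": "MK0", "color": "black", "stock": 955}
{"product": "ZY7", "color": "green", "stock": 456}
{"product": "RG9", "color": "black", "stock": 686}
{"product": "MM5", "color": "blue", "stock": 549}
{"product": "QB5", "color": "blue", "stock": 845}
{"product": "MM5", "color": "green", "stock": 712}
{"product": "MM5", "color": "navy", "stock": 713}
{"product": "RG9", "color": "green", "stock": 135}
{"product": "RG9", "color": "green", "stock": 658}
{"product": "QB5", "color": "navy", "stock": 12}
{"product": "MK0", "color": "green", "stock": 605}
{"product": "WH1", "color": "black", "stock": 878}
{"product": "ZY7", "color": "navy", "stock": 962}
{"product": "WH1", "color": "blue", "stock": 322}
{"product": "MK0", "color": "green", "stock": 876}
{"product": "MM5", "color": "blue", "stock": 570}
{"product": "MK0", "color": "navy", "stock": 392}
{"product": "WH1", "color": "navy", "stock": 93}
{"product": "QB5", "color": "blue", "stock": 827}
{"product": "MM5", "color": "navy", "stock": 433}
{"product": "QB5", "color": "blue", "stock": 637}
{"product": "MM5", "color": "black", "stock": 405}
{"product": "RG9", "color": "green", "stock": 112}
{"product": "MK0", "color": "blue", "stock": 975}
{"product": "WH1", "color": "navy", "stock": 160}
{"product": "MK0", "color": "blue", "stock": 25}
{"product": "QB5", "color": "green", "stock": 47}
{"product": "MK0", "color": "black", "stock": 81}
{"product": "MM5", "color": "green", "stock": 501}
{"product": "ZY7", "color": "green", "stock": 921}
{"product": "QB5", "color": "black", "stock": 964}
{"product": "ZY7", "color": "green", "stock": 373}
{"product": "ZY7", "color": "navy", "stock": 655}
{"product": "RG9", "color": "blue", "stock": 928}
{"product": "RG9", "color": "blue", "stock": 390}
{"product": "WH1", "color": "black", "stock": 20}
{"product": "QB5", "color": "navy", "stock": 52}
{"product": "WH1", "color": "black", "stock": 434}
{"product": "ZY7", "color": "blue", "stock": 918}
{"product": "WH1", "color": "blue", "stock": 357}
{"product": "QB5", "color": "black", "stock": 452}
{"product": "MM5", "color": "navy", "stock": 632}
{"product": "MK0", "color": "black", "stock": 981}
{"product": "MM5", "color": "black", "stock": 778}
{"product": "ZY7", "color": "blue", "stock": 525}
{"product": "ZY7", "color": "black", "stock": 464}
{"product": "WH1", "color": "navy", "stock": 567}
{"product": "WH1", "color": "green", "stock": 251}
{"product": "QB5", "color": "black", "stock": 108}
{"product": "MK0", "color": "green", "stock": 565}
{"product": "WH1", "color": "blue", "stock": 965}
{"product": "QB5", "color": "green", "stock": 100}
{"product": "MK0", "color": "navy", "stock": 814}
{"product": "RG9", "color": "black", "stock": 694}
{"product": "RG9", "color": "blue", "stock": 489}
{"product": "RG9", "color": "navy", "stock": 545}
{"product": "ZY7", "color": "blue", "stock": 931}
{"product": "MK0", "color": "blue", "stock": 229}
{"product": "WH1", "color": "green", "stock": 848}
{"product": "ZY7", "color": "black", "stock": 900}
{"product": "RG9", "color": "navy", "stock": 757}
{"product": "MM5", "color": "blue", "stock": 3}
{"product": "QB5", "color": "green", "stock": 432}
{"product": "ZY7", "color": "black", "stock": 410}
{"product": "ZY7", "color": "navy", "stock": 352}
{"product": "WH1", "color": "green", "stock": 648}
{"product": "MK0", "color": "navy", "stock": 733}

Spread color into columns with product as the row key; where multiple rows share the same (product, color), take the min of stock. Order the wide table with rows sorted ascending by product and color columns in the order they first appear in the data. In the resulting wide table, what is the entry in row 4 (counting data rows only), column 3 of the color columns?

112

With rows sorted ascending by product, row 4 is product=RG9. color columns in first-appearance order: black, navy, green, blue; column 3 is green.
Long rows with product=RG9, color=green: min(135, 658, 112) = 112.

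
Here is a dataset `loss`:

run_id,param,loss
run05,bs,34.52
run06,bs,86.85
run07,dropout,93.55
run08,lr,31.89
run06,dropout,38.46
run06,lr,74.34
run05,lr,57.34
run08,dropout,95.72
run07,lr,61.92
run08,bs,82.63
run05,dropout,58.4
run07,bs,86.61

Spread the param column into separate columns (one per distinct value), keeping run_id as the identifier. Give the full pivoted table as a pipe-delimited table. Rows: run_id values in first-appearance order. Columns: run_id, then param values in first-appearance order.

Columns: run_id plus the 3 distinct param values (bs, dropout, lr).
For example, row run05 column bs takes loss=34.52 from the long row (run05, bs).

| run_id | bs | dropout | lr |
| run05 | 34.52 | 58.4 | 57.34 |
| run06 | 86.85 | 38.46 | 74.34 |
| run07 | 86.61 | 93.55 | 61.92 |
| run08 | 82.63 | 95.72 | 31.89 |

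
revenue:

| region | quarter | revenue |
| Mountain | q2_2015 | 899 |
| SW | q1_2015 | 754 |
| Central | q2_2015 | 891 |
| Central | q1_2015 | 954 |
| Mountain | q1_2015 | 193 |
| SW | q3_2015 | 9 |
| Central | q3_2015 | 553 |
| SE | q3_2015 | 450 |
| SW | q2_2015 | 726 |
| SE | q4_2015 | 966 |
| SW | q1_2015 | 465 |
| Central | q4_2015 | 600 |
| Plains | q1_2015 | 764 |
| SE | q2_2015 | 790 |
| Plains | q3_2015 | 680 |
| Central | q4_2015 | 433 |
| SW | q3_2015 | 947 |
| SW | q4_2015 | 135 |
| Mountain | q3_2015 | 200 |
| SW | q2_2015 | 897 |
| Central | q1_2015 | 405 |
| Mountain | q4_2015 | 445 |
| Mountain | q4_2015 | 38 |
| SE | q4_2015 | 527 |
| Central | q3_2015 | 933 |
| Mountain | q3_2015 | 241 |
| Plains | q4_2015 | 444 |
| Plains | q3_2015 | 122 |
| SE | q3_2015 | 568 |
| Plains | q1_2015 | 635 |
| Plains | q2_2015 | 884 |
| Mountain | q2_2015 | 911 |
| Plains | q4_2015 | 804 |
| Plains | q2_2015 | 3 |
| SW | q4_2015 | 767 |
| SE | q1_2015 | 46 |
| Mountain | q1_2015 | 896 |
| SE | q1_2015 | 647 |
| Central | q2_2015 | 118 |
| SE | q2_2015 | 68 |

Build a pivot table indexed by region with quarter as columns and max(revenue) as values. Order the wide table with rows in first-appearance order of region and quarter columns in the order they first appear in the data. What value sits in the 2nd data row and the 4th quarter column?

767

With rows in first-appearance order of region, row 2 is region=SW. quarter columns in first-appearance order: q2_2015, q1_2015, q3_2015, q4_2015; column 4 is q4_2015.
Long rows with region=SW, quarter=q4_2015: max(135, 767) = 767.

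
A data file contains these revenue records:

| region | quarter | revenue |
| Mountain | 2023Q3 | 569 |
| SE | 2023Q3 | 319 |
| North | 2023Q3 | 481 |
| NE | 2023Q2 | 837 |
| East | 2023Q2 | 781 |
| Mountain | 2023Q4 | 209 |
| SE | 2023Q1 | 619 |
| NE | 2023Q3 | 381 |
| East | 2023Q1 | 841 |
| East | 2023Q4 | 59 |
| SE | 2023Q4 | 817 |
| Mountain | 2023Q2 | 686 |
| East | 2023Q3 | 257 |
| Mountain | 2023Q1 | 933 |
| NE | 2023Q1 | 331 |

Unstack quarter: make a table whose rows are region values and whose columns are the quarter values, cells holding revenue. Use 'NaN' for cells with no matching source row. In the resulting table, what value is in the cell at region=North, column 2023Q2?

NaN

No long-format row has region=North and quarter=2023Q2, so the cell is NaN.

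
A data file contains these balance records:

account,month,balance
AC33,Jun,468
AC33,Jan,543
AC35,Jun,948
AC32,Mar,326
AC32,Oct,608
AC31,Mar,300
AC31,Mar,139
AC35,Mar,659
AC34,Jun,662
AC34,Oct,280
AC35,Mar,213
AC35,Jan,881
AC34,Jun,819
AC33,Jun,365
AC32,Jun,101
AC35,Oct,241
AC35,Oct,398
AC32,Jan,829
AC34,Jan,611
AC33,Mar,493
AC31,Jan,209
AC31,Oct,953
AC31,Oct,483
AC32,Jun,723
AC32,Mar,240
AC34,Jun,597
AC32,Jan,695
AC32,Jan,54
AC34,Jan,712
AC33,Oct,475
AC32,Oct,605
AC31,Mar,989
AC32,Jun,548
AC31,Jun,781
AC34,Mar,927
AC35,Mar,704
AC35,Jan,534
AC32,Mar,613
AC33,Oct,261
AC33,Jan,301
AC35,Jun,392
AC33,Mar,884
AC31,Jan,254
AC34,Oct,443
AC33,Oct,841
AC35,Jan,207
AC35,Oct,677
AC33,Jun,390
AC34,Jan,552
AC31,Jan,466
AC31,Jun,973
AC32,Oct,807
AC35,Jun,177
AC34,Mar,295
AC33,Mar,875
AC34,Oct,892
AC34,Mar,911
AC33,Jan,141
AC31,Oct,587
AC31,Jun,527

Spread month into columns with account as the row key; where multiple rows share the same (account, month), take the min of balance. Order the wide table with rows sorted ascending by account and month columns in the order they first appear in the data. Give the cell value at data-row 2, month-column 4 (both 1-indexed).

With rows sorted ascending by account, row 2 is account=AC32. month columns in first-appearance order: Jun, Jan, Mar, Oct; column 4 is Oct.
Long rows with account=AC32, month=Oct: min(608, 605, 807) = 605.

605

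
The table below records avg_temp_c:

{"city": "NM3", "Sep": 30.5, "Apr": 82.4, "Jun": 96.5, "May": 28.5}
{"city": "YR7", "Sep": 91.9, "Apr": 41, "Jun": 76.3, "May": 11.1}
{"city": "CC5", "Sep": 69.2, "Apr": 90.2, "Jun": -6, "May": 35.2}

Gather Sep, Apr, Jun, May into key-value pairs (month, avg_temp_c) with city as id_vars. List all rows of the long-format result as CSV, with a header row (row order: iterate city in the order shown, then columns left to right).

city,month,avg_temp_c
NM3,Sep,30.5
NM3,Apr,82.4
NM3,Jun,96.5
NM3,May,28.5
YR7,Sep,91.9
YR7,Apr,41
YR7,Jun,76.3
YR7,May,11.1
CC5,Sep,69.2
CC5,Apr,90.2
CC5,Jun,-6
CC5,May,35.2

Each (city, column) pair becomes one row: 3 × 4 = 12 rows.
For example, (NM3, Sep) → avg_temp_c=30.5.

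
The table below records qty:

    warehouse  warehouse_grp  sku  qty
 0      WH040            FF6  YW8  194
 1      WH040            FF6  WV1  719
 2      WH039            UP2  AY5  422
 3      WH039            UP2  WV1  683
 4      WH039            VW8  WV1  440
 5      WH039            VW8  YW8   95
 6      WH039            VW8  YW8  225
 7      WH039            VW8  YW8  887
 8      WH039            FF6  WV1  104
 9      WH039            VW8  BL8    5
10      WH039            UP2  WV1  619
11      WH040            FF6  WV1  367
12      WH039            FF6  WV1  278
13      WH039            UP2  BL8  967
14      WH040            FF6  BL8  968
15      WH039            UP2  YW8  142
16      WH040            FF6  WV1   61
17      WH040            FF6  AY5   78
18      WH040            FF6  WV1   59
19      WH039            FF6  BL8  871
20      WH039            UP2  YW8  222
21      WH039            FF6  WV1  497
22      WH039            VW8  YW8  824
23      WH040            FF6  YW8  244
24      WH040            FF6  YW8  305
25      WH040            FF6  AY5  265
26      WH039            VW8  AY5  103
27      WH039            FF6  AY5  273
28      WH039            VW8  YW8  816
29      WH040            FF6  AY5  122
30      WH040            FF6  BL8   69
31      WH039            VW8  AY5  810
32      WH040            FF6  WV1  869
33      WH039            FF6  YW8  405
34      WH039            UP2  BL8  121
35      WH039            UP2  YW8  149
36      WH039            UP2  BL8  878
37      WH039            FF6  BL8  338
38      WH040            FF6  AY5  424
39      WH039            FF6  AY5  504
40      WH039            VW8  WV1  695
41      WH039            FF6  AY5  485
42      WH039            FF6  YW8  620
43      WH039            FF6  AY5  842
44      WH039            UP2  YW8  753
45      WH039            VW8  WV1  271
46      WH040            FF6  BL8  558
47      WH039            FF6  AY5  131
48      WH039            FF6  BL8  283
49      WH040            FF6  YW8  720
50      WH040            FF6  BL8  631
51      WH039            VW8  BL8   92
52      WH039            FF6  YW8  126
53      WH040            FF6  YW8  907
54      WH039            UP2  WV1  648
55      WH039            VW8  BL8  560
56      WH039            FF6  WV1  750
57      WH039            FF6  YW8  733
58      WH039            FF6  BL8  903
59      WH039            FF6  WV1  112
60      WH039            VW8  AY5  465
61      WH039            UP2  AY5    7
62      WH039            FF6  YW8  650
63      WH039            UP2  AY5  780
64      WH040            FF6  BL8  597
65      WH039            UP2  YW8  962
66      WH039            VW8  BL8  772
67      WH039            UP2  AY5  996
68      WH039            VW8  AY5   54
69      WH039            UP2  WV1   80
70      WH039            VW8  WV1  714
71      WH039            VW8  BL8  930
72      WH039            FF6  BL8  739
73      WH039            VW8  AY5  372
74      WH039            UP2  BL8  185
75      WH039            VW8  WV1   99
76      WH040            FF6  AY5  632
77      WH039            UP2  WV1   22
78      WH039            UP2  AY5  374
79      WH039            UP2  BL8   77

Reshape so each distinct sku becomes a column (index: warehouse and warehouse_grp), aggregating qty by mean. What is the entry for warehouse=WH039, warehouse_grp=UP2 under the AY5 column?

Rows with warehouse=WH039, warehouse_grp=UP2 and sku=AY5: qty values are 422, 7, 780, 996, 374.
(422 + 7 + 780 + 996 + 374) / 5 = 515.80.

515.80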